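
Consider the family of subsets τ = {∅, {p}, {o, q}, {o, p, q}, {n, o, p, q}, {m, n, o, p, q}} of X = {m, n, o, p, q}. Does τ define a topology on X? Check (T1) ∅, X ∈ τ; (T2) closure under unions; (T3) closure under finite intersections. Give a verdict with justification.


τ IS a topology on X.

Axiom (T1): ∅ ∈ τ? Yes; X ∈ τ? Yes.
Axiom (T2/T3): check pairwise unions and intersections of members of τ.
All pairwise intersections and unions checked — each lies in τ. Therefore τ satisfies (T1), (T2), (T3): it IS a topology on X.


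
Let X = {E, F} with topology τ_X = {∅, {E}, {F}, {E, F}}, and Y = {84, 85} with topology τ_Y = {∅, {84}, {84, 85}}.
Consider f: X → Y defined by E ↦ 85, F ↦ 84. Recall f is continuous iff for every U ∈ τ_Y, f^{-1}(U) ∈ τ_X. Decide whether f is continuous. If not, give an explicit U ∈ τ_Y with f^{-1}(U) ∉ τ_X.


f IS continuous.

Compute f^{-1}(U) for each U ∈ τ_Y:
  U = ∅: f^{-1}(U) = ∅ ∈ τ_X ✓.
  U = {84}: f^{-1}(U) = {F} ∈ τ_X ✓.
  U = {84, 85}: f^{-1}(U) = {E, F} ∈ τ_X ✓.
Every preimage lies in τ_X, so f IS continuous.


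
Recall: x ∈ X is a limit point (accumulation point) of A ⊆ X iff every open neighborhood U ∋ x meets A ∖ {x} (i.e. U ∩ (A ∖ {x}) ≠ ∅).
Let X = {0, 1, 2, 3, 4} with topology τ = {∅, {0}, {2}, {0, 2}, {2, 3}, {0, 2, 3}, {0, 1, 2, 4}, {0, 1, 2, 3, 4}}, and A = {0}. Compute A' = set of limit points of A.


A' = {1, 4}

For each x ∈ X, list the open sets U ∈ τ with x ∈ U, then check whether U ∩ (A ∖ {x}) ≠ ∅ for every such U.
  x = 0: open {0} ∋ x has {0} ∩ (A ∖ {0}) = ∅, so x is NOT a limit point.
  x = 1: opens ∋ x are {0, 1, 2, 4}, {0, 1, 2, 3, 4}; each meets A ∖ {1}, so x IS a limit point.
  x = 2: open {2} ∋ x has {2} ∩ (A ∖ {2}) = ∅, so x is NOT a limit point.
  x = 3: open {2, 3} ∋ x has {2, 3} ∩ (A ∖ {3}) = ∅, so x is NOT a limit point.
  x = 4: opens ∋ x are {0, 1, 2, 4}, {0, 1, 2, 3, 4}; each meets A ∖ {4}, so x IS a limit point.
Collecting: A' = {1, 4}.


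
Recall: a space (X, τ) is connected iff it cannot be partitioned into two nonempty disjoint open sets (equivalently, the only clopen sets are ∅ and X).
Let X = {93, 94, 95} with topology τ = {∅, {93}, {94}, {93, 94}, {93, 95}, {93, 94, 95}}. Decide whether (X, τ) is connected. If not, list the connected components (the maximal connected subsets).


(X, τ) is disconnected; components = [{94}, {93, 95}].

Find clopen sets (U ∈ τ with X ∖ U ∈ τ):
  U = ∅, X ∖ U = {93, 94, 95} — both open, so U is clopen.
  U = {94}, X ∖ U = {93, 95} — both open, so U is clopen.
  U = {93, 95}, X ∖ U = {94} — both open, so U is clopen.
  U = {93, 94, 95}, X ∖ U = ∅ — both open, so U is clopen.
Nontrivial clopen(s) exist: e.g. {93, 95}. So (X, τ) is disconnected.
Compute connected components by grouping points that agree on all clopens:
  component: {94}
  component: {93, 95}


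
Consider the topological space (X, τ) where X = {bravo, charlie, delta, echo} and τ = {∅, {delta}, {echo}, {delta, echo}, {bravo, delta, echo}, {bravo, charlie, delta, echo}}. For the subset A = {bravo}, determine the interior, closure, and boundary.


int(A) = ∅, cl(A) = {bravo, charlie}, ∂A = {bravo, charlie}.

Closed sets in (X, τ) are complements of opens:
  closed(X, τ) = {∅, {charlie}, {bravo, charlie}, {bravo, charlie, delta}, {bravo, charlie, echo}, {bravo, charlie, delta, echo}}.
int(A) = ⋃ {U ∈ τ : U ⊆ A}. Opens contained in A: ∅.
Taking the union of these: int(A) = ∅.
cl(A) = ⋂ {C closed : A ⊆ C}. Closed sets containing A: {bravo, charlie}, {bravo, charlie, delta}, {bravo, charlie, echo}, {bravo, charlie, delta, echo}.
Intersecting these: cl(A) = {bravo, charlie}.
∂A = cl(A) ∖ int(A) = {bravo, charlie} ∖ ∅ = {bravo, charlie}.


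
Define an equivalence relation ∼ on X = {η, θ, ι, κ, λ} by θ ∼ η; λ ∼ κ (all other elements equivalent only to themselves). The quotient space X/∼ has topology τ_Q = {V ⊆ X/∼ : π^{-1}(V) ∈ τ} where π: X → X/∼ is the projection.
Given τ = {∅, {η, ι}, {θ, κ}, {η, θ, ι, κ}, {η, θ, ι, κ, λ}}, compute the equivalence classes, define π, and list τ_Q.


X/∼ = {[η=θ], [ι], [κ=λ]}; |τ_Q| = 2.

Equivalence classes: [η=θ], [ι], [κ=λ].
Quotient map π: X → X/∼ sends η ↦ [η=θ], θ ↦ [η=θ], ι ↦ [ι], κ ↦ [κ=λ], λ ↦ [κ=λ].
For each subset V ⊆ X/∼, compute π^{-1}(V) ⊆ X and check whether π^{-1}(V) ∈ τ. V is open in τ_Q iff π^{-1}(V) ∈ τ.
  V = {}: π^{-1}(V) = ∅ ∈ τ ✓.
  V = {[η=θ]}: π^{-1}(V) = {η, θ} ∉ τ ✗.
  V = {[ι]}: π^{-1}(V) = {ι} ∉ τ ✗.
  V = {[η=θ], [ι]}: π^{-1}(V) = {η, θ, ι} ∉ τ ✗.
  V = {[κ=λ]}: π^{-1}(V) = {κ, λ} ∉ τ ✗.
  V = {[η=θ], [κ=λ]}: π^{-1}(V) = {η, θ, κ, λ} ∉ τ ✗.
  V = {[ι], [κ=λ]}: π^{-1}(V) = {ι, κ, λ} ∉ τ ✗.
  V = {[η=θ], [ι], [κ=λ]}: π^{-1}(V) = {η, θ, ι, κ, λ} ∈ τ ✓.
Open sets in the quotient: τ_Q = {{}, {[η=θ], [ι], [κ=λ]}} (2 elements).


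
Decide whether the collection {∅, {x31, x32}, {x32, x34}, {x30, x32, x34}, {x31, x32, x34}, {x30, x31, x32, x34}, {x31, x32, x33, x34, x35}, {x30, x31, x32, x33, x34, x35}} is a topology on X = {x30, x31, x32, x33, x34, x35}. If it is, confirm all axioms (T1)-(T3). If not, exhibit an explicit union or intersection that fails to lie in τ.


τ is NOT a topology on X.

Axiom (T1): ∅ ∈ τ? Yes; X ∈ τ? Yes.
Axiom (T2/T3): check pairwise unions and intersections of members of τ.
Counterexample for (T3): {x31, x32} ∩ {x32, x34} = {x32} ∉ τ. Therefore τ is NOT a topology.


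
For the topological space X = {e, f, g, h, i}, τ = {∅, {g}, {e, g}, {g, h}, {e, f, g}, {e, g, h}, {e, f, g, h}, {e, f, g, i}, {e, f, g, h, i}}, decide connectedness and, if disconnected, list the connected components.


(X, τ) is connected.

Find clopen sets (U ∈ τ with X ∖ U ∈ τ):
  U = ∅, X ∖ U = {e, f, g, h, i} — both open, so U is clopen.
  U = {e, f, g, h, i}, X ∖ U = ∅ — both open, so U is clopen.
Only trivial clopens (∅ and X) exist, so (X, τ) is connected.
Compute connected components by grouping points that agree on all clopens:
  component: {e, f, g, h, i}


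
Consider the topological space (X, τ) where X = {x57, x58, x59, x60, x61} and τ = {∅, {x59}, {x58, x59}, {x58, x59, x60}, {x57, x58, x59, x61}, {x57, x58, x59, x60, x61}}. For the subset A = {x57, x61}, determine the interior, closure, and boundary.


int(A) = ∅, cl(A) = {x57, x61}, ∂A = {x57, x61}.

Closed sets in (X, τ) are complements of opens:
  closed(X, τ) = {∅, {x60}, {x57, x61}, {x57, x60, x61}, {x57, x58, x60, x61}, {x57, x58, x59, x60, x61}}.
int(A) = ⋃ {U ∈ τ : U ⊆ A}. Opens contained in A: ∅.
Taking the union of these: int(A) = ∅.
cl(A) = ⋂ {C closed : A ⊆ C}. Closed sets containing A: {x57, x61}, {x57, x60, x61}, {x57, x58, x60, x61}, {x57, x58, x59, x60, x61}.
Intersecting these: cl(A) = {x57, x61}.
∂A = cl(A) ∖ int(A) = {x57, x61} ∖ ∅ = {x57, x61}.


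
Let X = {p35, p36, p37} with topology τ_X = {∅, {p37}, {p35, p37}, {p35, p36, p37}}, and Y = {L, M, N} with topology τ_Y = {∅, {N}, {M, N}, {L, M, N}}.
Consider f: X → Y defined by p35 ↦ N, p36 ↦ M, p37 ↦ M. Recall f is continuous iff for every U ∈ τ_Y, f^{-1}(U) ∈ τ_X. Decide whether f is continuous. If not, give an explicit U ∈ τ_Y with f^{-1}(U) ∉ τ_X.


f is NOT continuous.

Compute f^{-1}(U) for each U ∈ τ_Y:
  U = ∅: f^{-1}(U) = ∅ ∈ τ_X ✓.
  U = {N}: f^{-1}(U) = {p35} ∉ τ_X ✗.
  U = {M, N}: f^{-1}(U) = {p35, p36, p37} ∈ τ_X ✓.
  U = {L, M, N}: f^{-1}(U) = {p35, p36, p37} ∈ τ_X ✓.
Found U = {N} with f^{-1}(U) = {p35} not in τ_X. Therefore f is NOT continuous.


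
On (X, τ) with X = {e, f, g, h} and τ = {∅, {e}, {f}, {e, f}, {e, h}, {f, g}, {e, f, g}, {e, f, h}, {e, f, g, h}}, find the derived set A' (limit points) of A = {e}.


A' = {h}

For each x ∈ X, list the open sets U ∈ τ with x ∈ U, then check whether U ∩ (A ∖ {x}) ≠ ∅ for every such U.
  x = e: open {e} ∋ x has {e} ∩ (A ∖ {e}) = ∅, so x is NOT a limit point.
  x = f: open {f} ∋ x has {f} ∩ (A ∖ {f}) = ∅, so x is NOT a limit point.
  x = g: open {f, g} ∋ x has {f, g} ∩ (A ∖ {g}) = ∅, so x is NOT a limit point.
  x = h: opens ∋ x are {e, h}, {e, f, h}, {e, f, g, h}; each meets A ∖ {h}, so x IS a limit point.
Collecting: A' = {h}.


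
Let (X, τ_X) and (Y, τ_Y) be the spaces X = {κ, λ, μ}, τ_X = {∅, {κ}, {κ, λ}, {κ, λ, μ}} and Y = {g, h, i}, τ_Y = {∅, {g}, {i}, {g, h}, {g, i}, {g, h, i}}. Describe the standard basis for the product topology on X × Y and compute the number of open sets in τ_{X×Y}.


Basis B = {∅ × ∅, {κ} × {g}, {κ} × {i}, {κ} × {g, h}, {κ} × {g, i}, {κ, λ} × {g}, {κ, λ} × {i}, {κ} × {g, h, i}, {κ, λ, μ} × {g}, {κ, λ, μ} × {i}, {κ, λ} × {g, h}, {κ, λ} × {g, i}, {κ, λ} × {g, h, i}, {κ, λ, μ} × {g, h}, {κ, λ, μ} × {g, i}, {κ, λ, μ} × {g, h, i}}; |τ_{X×Y}| = 40.

Enumerate products U × V with U ∈ τ_X, V ∈ τ_Y (deduplicated):
  ∅ × ∅ = {} (∅)
  {κ} × {g} = {(κ,g)}
  {κ} × {i} = {(κ,i)}
  {κ} × {g, h} = {(κ,g), (κ,h)}
  {κ} × {g, i} = {(κ,g), (κ,i)}
  {κ, λ} × {g} = {(κ,g), (λ,g)}
  {κ, λ} × {i} = {(κ,i), (λ,i)}
  {κ} × {g, h, i} = {(κ,g), (κ,h), (κ,i)}
  {κ, λ, μ} × {g} = {(κ,g), (λ,g), (μ,g)}
  {κ, λ, μ} × {i} = {(κ,i), (λ,i), (μ,i)}
  {κ, λ} × {g, h} = {(κ,g), (κ,h), (λ,g), (λ,h)}
  {κ, λ} × {g, i} = {(κ,g), (κ,i), (λ,g), (λ,i)}
  {κ, λ} × {g, h, i} = {(κ,g), (κ,h), (κ,i), (λ,g), (λ,h), (λ,i)}
  {κ, λ, μ} × {g, h} = {(κ,g), (κ,h), (λ,g), (λ,h), (μ,g), (μ,h)}
  {κ, λ, μ} × {g, i} = {(κ,g), (κ,i), (λ,g), (λ,i), (μ,g), (μ,i)}
  {κ, λ, μ} × {g, h, i} = {(κ,g), (κ,h), (κ,i), (λ,g), (λ,h), (λ,i), (μ,g), (μ,h), (μ,i)}
These 16 distinct sets form the basis B.
Close under arbitrary unions to get τ_{X×Y}; counting gives |τ_{X×Y}| = 40.


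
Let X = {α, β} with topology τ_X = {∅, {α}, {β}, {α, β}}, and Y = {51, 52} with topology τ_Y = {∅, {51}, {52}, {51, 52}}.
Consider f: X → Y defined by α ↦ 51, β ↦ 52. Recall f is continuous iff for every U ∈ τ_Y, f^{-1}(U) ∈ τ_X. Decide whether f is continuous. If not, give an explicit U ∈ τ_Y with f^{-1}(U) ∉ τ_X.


f IS continuous.

Compute f^{-1}(U) for each U ∈ τ_Y:
  U = ∅: f^{-1}(U) = ∅ ∈ τ_X ✓.
  U = {51}: f^{-1}(U) = {α} ∈ τ_X ✓.
  U = {52}: f^{-1}(U) = {β} ∈ τ_X ✓.
  U = {51, 52}: f^{-1}(U) = {α, β} ∈ τ_X ✓.
Every preimage lies in τ_X, so f IS continuous.


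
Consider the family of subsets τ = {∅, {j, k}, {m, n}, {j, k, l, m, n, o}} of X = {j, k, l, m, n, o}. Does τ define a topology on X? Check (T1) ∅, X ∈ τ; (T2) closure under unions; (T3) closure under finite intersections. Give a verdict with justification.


τ is NOT a topology on X.

Axiom (T1): ∅ ∈ τ? Yes; X ∈ τ? Yes.
Axiom (T2/T3): check pairwise unions and intersections of members of τ.
Counterexample for (T2): {j, k} ∪ {m, n} = {j, k, m, n} ∉ τ. Therefore τ is NOT a topology.


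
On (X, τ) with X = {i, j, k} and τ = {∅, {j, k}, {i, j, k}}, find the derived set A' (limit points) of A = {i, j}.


A' = {i, k}

For each x ∈ X, list the open sets U ∈ τ with x ∈ U, then check whether U ∩ (A ∖ {x}) ≠ ∅ for every such U.
  x = i: opens ∋ x are {i, j, k}; each meets A ∖ {i}, so x IS a limit point.
  x = j: open {j, k} ∋ x has {j, k} ∩ (A ∖ {j}) = ∅, so x is NOT a limit point.
  x = k: opens ∋ x are {j, k}, {i, j, k}; each meets A ∖ {k}, so x IS a limit point.
Collecting: A' = {i, k}.


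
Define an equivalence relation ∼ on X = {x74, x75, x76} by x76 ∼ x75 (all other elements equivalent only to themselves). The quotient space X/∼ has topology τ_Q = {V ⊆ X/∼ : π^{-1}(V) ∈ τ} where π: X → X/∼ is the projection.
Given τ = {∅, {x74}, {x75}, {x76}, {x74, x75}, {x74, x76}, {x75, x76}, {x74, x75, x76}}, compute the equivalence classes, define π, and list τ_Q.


X/∼ = {[x74], [x75=x76]}; |τ_Q| = 4.

Equivalence classes: [x74], [x75=x76].
Quotient map π: X → X/∼ sends x74 ↦ [x74], x75 ↦ [x75=x76], x76 ↦ [x75=x76].
For each subset V ⊆ X/∼, compute π^{-1}(V) ⊆ X and check whether π^{-1}(V) ∈ τ. V is open in τ_Q iff π^{-1}(V) ∈ τ.
  V = {}: π^{-1}(V) = ∅ ∈ τ ✓.
  V = {[x74]}: π^{-1}(V) = {x74} ∈ τ ✓.
  V = {[x75=x76]}: π^{-1}(V) = {x75, x76} ∈ τ ✓.
  V = {[x74], [x75=x76]}: π^{-1}(V) = {x74, x75, x76} ∈ τ ✓.
Open sets in the quotient: τ_Q = {{}, {[x74]}, {[x75=x76]}, {[x74], [x75=x76]}} (4 elements).


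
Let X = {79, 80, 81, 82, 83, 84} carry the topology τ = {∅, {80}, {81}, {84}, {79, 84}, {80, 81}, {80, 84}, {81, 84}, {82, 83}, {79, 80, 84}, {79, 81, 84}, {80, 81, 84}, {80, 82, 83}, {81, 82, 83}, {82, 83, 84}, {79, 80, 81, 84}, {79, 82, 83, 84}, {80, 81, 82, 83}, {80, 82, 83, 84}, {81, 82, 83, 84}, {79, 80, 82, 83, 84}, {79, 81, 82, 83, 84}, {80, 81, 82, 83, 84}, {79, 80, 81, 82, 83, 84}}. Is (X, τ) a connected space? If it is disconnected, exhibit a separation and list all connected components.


(X, τ) is disconnected; components = [{80}, {81}, {79, 84}, {82, 83}].

Find clopen sets (U ∈ τ with X ∖ U ∈ τ):
  U = ∅, X ∖ U = {79, 80, 81, 82, 83, 84} — both open, so U is clopen.
  U = {80}, X ∖ U = {79, 81, 82, 83, 84} — both open, so U is clopen.
  U = {81}, X ∖ U = {79, 80, 82, 83, 84} — both open, so U is clopen.
  U = {79, 84}, X ∖ U = {80, 81, 82, 83} — both open, so U is clopen.
  U = {80, 81}, X ∖ U = {79, 82, 83, 84} — both open, so U is clopen.
  U = {82, 83}, X ∖ U = {79, 80, 81, 84} — both open, so U is clopen.
  U = {79, 80, 84}, X ∖ U = {81, 82, 83} — both open, so U is clopen.
  U = {79, 81, 84}, X ∖ U = {80, 82, 83} — both open, so U is clopen.
  U = {80, 82, 83}, X ∖ U = {79, 81, 84} — both open, so U is clopen.
  U = {81, 82, 83}, X ∖ U = {79, 80, 84} — both open, so U is clopen.
  U = {79, 80, 81, 84}, X ∖ U = {82, 83} — both open, so U is clopen.
  U = {79, 82, 83, 84}, X ∖ U = {80, 81} — both open, so U is clopen.
  U = {80, 81, 82, 83}, X ∖ U = {79, 84} — both open, so U is clopen.
  U = {79, 80, 82, 83, 84}, X ∖ U = {81} — both open, so U is clopen.
  U = {79, 81, 82, 83, 84}, X ∖ U = {80} — both open, so U is clopen.
  U = {79, 80, 81, 82, 83, 84}, X ∖ U = ∅ — both open, so U is clopen.
Nontrivial clopen(s) exist: e.g. {79, 81, 82, 83, 84}. So (X, τ) is disconnected.
Compute connected components by grouping points that agree on all clopens:
  component: {80}
  component: {81}
  component: {79, 84}
  component: {82, 83}


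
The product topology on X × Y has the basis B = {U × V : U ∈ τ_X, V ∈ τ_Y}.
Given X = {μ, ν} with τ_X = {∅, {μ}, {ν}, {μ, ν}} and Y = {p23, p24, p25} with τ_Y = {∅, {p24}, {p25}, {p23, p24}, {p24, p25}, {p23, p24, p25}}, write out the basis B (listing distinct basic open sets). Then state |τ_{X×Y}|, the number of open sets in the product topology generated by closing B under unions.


Basis B = {∅ × ∅, {μ} × {p24}, {μ} × {p25}, {ν} × {p24}, {ν} × {p25}, {μ} × {p23, p24}, {μ} × {p24, p25}, {μ, ν} × {p24}, {μ, ν} × {p25}, {ν} × {p23, p24}, {ν} × {p24, p25}, {μ} × {p23, p24, p25}, {ν} × {p23, p24, p25}, {μ, ν} × {p23, p24}, {μ, ν} × {p24, p25}, {μ, ν} × {p23, p24, p25}}; |τ_{X×Y}| = 36.

Enumerate products U × V with U ∈ τ_X, V ∈ τ_Y (deduplicated):
  ∅ × ∅ = {} (∅)
  {μ} × {p24} = {(μ,p24)}
  {μ} × {p25} = {(μ,p25)}
  {ν} × {p24} = {(ν,p24)}
  {ν} × {p25} = {(ν,p25)}
  {μ} × {p23, p24} = {(μ,p23), (μ,p24)}
  {μ} × {p24, p25} = {(μ,p24), (μ,p25)}
  {μ, ν} × {p24} = {(μ,p24), (ν,p24)}
  {μ, ν} × {p25} = {(μ,p25), (ν,p25)}
  {ν} × {p23, p24} = {(ν,p23), (ν,p24)}
  {ν} × {p24, p25} = {(ν,p24), (ν,p25)}
  {μ} × {p23, p24, p25} = {(μ,p23), (μ,p24), (μ,p25)}
  {ν} × {p23, p24, p25} = {(ν,p23), (ν,p24), (ν,p25)}
  {μ, ν} × {p23, p24} = {(μ,p23), (μ,p24), (ν,p23), (ν,p24)}
  {μ, ν} × {p24, p25} = {(μ,p24), (μ,p25), (ν,p24), (ν,p25)}
  {μ, ν} × {p23, p24, p25} = {(μ,p23), (μ,p24), (μ,p25), (ν,p23), (ν,p24), (ν,p25)}
These 16 distinct sets form the basis B.
Close under arbitrary unions to get τ_{X×Y}; counting gives |τ_{X×Y}| = 36.


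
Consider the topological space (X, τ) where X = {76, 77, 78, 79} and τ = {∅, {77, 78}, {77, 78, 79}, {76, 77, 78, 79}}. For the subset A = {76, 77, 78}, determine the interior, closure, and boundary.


int(A) = {77, 78}, cl(A) = {76, 77, 78, 79}, ∂A = {76, 79}.

Closed sets in (X, τ) are complements of opens:
  closed(X, τ) = {∅, {76}, {76, 79}, {76, 77, 78, 79}}.
int(A) = ⋃ {U ∈ τ : U ⊆ A}. Opens contained in A: ∅, {77, 78}.
Taking the union of these: int(A) = {77, 78}.
cl(A) = ⋂ {C closed : A ⊆ C}. Closed sets containing A: {76, 77, 78, 79}.
Intersecting these: cl(A) = {76, 77, 78, 79}.
∂A = cl(A) ∖ int(A) = {76, 77, 78, 79} ∖ {77, 78} = {76, 79}.


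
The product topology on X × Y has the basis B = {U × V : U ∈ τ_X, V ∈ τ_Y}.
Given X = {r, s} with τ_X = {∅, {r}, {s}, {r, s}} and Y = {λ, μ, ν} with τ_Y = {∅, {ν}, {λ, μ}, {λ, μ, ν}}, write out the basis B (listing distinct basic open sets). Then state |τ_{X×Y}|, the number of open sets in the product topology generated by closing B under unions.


Basis B = {∅ × ∅, {r} × {ν}, {s} × {ν}, {r} × {λ, μ}, {r, s} × {ν}, {s} × {λ, μ}, {r} × {λ, μ, ν}, {s} × {λ, μ, ν}, {r, s} × {λ, μ}, {r, s} × {λ, μ, ν}}; |τ_{X×Y}| = 16.

Enumerate products U × V with U ∈ τ_X, V ∈ τ_Y (deduplicated):
  ∅ × ∅ = {} (∅)
  {r} × {ν} = {(r,ν)}
  {s} × {ν} = {(s,ν)}
  {r} × {λ, μ} = {(r,λ), (r,μ)}
  {r, s} × {ν} = {(r,ν), (s,ν)}
  {s} × {λ, μ} = {(s,λ), (s,μ)}
  {r} × {λ, μ, ν} = {(r,λ), (r,μ), (r,ν)}
  {s} × {λ, μ, ν} = {(s,λ), (s,μ), (s,ν)}
  {r, s} × {λ, μ} = {(r,λ), (r,μ), (s,λ), (s,μ)}
  {r, s} × {λ, μ, ν} = {(r,λ), (r,μ), (r,ν), (s,λ), (s,μ), (s,ν)}
These 10 distinct sets form the basis B.
Close under arbitrary unions to get τ_{X×Y}; counting gives |τ_{X×Y}| = 16.


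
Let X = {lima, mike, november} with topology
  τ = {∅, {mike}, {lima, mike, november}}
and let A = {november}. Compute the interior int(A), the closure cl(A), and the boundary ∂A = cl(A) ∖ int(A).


int(A) = ∅, cl(A) = {lima, november}, ∂A = {lima, november}.

Closed sets in (X, τ) are complements of opens:
  closed(X, τ) = {∅, {lima, november}, {lima, mike, november}}.
int(A) = ⋃ {U ∈ τ : U ⊆ A}. Opens contained in A: ∅.
Taking the union of these: int(A) = ∅.
cl(A) = ⋂ {C closed : A ⊆ C}. Closed sets containing A: {lima, november}, {lima, mike, november}.
Intersecting these: cl(A) = {lima, november}.
∂A = cl(A) ∖ int(A) = {lima, november} ∖ ∅ = {lima, november}.


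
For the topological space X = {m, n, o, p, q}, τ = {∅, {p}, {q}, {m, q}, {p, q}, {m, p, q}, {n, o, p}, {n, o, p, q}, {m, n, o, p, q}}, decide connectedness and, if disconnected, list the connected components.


(X, τ) is disconnected; components = [{m, q}, {n, o, p}].

Find clopen sets (U ∈ τ with X ∖ U ∈ τ):
  U = ∅, X ∖ U = {m, n, o, p, q} — both open, so U is clopen.
  U = {m, q}, X ∖ U = {n, o, p} — both open, so U is clopen.
  U = {n, o, p}, X ∖ U = {m, q} — both open, so U is clopen.
  U = {m, n, o, p, q}, X ∖ U = ∅ — both open, so U is clopen.
Nontrivial clopen(s) exist: e.g. {m, q}. So (X, τ) is disconnected.
Compute connected components by grouping points that agree on all clopens:
  component: {m, q}
  component: {n, o, p}


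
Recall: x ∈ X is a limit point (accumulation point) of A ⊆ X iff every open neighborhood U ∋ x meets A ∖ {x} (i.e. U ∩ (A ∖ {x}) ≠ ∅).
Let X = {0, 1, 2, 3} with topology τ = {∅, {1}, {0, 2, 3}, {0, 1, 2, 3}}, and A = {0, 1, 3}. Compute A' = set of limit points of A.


A' = {0, 2, 3}

For each x ∈ X, list the open sets U ∈ τ with x ∈ U, then check whether U ∩ (A ∖ {x}) ≠ ∅ for every such U.
  x = 0: opens ∋ x are {0, 2, 3}, {0, 1, 2, 3}; each meets A ∖ {0}, so x IS a limit point.
  x = 1: open {1} ∋ x has {1} ∩ (A ∖ {1}) = ∅, so x is NOT a limit point.
  x = 2: opens ∋ x are {0, 2, 3}, {0, 1, 2, 3}; each meets A ∖ {2}, so x IS a limit point.
  x = 3: opens ∋ x are {0, 2, 3}, {0, 1, 2, 3}; each meets A ∖ {3}, so x IS a limit point.
Collecting: A' = {0, 2, 3}.


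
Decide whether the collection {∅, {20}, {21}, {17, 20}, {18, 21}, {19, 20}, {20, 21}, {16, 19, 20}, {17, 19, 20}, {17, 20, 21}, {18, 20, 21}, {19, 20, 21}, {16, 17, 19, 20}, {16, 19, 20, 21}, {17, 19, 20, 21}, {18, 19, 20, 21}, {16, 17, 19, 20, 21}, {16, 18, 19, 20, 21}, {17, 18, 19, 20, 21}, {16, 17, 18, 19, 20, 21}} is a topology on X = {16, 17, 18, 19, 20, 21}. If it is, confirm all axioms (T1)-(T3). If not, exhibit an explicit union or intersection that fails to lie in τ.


τ is NOT a topology on X.

Axiom (T1): ∅ ∈ τ? Yes; X ∈ τ? Yes.
Axiom (T2/T3): check pairwise unions and intersections of members of τ.
Counterexample for (T2): {17, 20} ∪ {18, 21} = {17, 18, 20, 21} ∉ τ. Therefore τ is NOT a topology.


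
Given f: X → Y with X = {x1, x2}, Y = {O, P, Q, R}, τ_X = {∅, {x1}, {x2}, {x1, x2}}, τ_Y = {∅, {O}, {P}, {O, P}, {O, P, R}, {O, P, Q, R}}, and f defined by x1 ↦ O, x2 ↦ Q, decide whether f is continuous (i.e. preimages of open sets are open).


f IS continuous.

Compute f^{-1}(U) for each U ∈ τ_Y:
  U = ∅: f^{-1}(U) = ∅ ∈ τ_X ✓.
  U = {O}: f^{-1}(U) = {x1} ∈ τ_X ✓.
  U = {P}: f^{-1}(U) = ∅ ∈ τ_X ✓.
  U = {O, P}: f^{-1}(U) = {x1} ∈ τ_X ✓.
  U = {O, P, R}: f^{-1}(U) = {x1} ∈ τ_X ✓.
  U = {O, P, Q, R}: f^{-1}(U) = {x1, x2} ∈ τ_X ✓.
Every preimage lies in τ_X, so f IS continuous.


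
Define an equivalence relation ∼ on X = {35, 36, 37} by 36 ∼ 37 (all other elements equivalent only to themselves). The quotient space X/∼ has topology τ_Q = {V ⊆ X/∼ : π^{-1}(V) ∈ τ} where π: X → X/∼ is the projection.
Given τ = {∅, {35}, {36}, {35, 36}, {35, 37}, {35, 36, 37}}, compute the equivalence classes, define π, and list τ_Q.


X/∼ = {[35], [36=37]}; |τ_Q| = 3.

Equivalence classes: [35], [36=37].
Quotient map π: X → X/∼ sends 35 ↦ [35], 36 ↦ [36=37], 37 ↦ [36=37].
For each subset V ⊆ X/∼, compute π^{-1}(V) ⊆ X and check whether π^{-1}(V) ∈ τ. V is open in τ_Q iff π^{-1}(V) ∈ τ.
  V = {}: π^{-1}(V) = ∅ ∈ τ ✓.
  V = {[35]}: π^{-1}(V) = {35} ∈ τ ✓.
  V = {[36=37]}: π^{-1}(V) = {36, 37} ∉ τ ✗.
  V = {[35], [36=37]}: π^{-1}(V) = {35, 36, 37} ∈ τ ✓.
Open sets in the quotient: τ_Q = {{}, {[35]}, {[35], [36=37]}} (3 elements).


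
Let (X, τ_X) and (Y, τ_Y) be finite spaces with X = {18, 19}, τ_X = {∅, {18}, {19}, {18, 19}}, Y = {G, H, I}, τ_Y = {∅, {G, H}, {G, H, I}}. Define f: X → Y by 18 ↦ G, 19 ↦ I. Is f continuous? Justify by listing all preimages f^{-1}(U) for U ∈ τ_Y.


f IS continuous.

Compute f^{-1}(U) for each U ∈ τ_Y:
  U = ∅: f^{-1}(U) = ∅ ∈ τ_X ✓.
  U = {G, H}: f^{-1}(U) = {18} ∈ τ_X ✓.
  U = {G, H, I}: f^{-1}(U) = {18, 19} ∈ τ_X ✓.
Every preimage lies in τ_X, so f IS continuous.


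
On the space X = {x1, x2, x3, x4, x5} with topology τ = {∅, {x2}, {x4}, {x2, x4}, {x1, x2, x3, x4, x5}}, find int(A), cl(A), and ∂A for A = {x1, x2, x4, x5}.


int(A) = {x2, x4}, cl(A) = {x1, x2, x3, x4, x5}, ∂A = {x1, x3, x5}.

Closed sets in (X, τ) are complements of opens:
  closed(X, τ) = {∅, {x1, x3, x5}, {x1, x2, x3, x5}, {x1, x3, x4, x5}, {x1, x2, x3, x4, x5}}.
int(A) = ⋃ {U ∈ τ : U ⊆ A}. Opens contained in A: ∅, {x2}, {x4}, {x2, x4}.
Taking the union of these: int(A) = {x2, x4}.
cl(A) = ⋂ {C closed : A ⊆ C}. Closed sets containing A: {x1, x2, x3, x4, x5}.
Intersecting these: cl(A) = {x1, x2, x3, x4, x5}.
∂A = cl(A) ∖ int(A) = {x1, x2, x3, x4, x5} ∖ {x2, x4} = {x1, x3, x5}.


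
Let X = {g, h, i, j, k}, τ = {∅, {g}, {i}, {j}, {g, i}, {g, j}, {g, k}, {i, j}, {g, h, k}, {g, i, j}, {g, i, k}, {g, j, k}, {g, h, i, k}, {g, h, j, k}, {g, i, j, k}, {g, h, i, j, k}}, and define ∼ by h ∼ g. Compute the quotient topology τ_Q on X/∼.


X/∼ = {[g=h], [i], [j], [k]}; |τ_Q| = 8.

Equivalence classes: [g=h], [i], [j], [k].
Quotient map π: X → X/∼ sends g ↦ [g=h], h ↦ [g=h], i ↦ [i], j ↦ [j], k ↦ [k].
For each subset V ⊆ X/∼, compute π^{-1}(V) ⊆ X and check whether π^{-1}(V) ∈ τ. V is open in τ_Q iff π^{-1}(V) ∈ τ.
  V = {}: π^{-1}(V) = ∅ ∈ τ ✓.
  V = {[g=h]}: π^{-1}(V) = {g, h} ∉ τ ✗.
  V = {[i]}: π^{-1}(V) = {i} ∈ τ ✓.
  V = {[g=h], [i]}: π^{-1}(V) = {g, h, i} ∉ τ ✗.
  V = {[j]}: π^{-1}(V) = {j} ∈ τ ✓.
  V = {[g=h], [j]}: π^{-1}(V) = {g, h, j} ∉ τ ✗.
  V = {[i], [j]}: π^{-1}(V) = {i, j} ∈ τ ✓.
  V = {[g=h], [i], [j]}: π^{-1}(V) = {g, h, i, j} ∉ τ ✗.
  V = {[k]}: π^{-1}(V) = {k} ∉ τ ✗.
  V = {[g=h], [k]}: π^{-1}(V) = {g, h, k} ∈ τ ✓.
  V = {[i], [k]}: π^{-1}(V) = {i, k} ∉ τ ✗.
  V = {[g=h], [i], [k]}: π^{-1}(V) = {g, h, i, k} ∈ τ ✓.
  V = {[j], [k]}: π^{-1}(V) = {j, k} ∉ τ ✗.
  V = {[g=h], [j], [k]}: π^{-1}(V) = {g, h, j, k} ∈ τ ✓.
  V = {[i], [j], [k]}: π^{-1}(V) = {i, j, k} ∉ τ ✗.
  V = {[g=h], [i], [j], [k]}: π^{-1}(V) = {g, h, i, j, k} ∈ τ ✓.
Open sets in the quotient: τ_Q = {{}, {[i]}, {[j]}, {[i], [j]}, {[g=h], [k]}, {[g=h], [i], [k]}, {[g=h], [j], [k]}, {[g=h], [i], [j], [k]}} (8 elements).


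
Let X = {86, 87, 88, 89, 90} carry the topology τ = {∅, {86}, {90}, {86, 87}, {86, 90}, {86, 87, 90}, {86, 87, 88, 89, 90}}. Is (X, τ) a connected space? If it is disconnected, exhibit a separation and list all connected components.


(X, τ) is connected.

Find clopen sets (U ∈ τ with X ∖ U ∈ τ):
  U = ∅, X ∖ U = {86, 87, 88, 89, 90} — both open, so U is clopen.
  U = {86, 87, 88, 89, 90}, X ∖ U = ∅ — both open, so U is clopen.
Only trivial clopens (∅ and X) exist, so (X, τ) is connected.
Compute connected components by grouping points that agree on all clopens:
  component: {86, 87, 88, 89, 90}


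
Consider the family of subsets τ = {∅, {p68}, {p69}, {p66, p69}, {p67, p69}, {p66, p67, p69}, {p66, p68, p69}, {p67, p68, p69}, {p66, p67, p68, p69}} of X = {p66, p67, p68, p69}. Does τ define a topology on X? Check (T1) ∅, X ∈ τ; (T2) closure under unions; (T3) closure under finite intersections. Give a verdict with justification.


τ is NOT a topology on X.

Axiom (T1): ∅ ∈ τ? Yes; X ∈ τ? Yes.
Axiom (T2/T3): check pairwise unions and intersections of members of τ.
Counterexample for (T2): {p68} ∪ {p69} = {p68, p69} ∉ τ. Therefore τ is NOT a topology.


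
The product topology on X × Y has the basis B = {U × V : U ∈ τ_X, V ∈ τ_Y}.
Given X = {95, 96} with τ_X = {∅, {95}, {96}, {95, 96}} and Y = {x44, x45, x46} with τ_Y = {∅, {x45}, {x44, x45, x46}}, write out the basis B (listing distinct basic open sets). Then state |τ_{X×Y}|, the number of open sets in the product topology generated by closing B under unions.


Basis B = {∅ × ∅, {95} × {x45}, {96} × {x45}, {95, 96} × {x45}, {95} × {x44, x45, x46}, {96} × {x44, x45, x46}, {95, 96} × {x44, x45, x46}}; |τ_{X×Y}| = 9.

Enumerate products U × V with U ∈ τ_X, V ∈ τ_Y (deduplicated):
  ∅ × ∅ = {} (∅)
  {95} × {x45} = {(95,x45)}
  {96} × {x45} = {(96,x45)}
  {95, 96} × {x45} = {(95,x45), (96,x45)}
  {95} × {x44, x45, x46} = {(95,x44), (95,x45), (95,x46)}
  {96} × {x44, x45, x46} = {(96,x44), (96,x45), (96,x46)}
  {95, 96} × {x44, x45, x46} = {(95,x44), (95,x45), (95,x46), (96,x44), (96,x45), (96,x46)}
These 7 distinct sets form the basis B.
Close under arbitrary unions to get τ_{X×Y}; counting gives |τ_{X×Y}| = 9.


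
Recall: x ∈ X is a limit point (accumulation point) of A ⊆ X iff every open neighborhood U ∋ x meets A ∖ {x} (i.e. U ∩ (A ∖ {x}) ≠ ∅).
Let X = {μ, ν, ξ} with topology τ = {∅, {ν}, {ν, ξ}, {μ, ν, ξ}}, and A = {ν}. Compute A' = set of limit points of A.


A' = {μ, ξ}

For each x ∈ X, list the open sets U ∈ τ with x ∈ U, then check whether U ∩ (A ∖ {x}) ≠ ∅ for every such U.
  x = μ: opens ∋ x are {μ, ν, ξ}; each meets A ∖ {μ}, so x IS a limit point.
  x = ν: open {ν} ∋ x has {ν} ∩ (A ∖ {ν}) = ∅, so x is NOT a limit point.
  x = ξ: opens ∋ x are {ν, ξ}, {μ, ν, ξ}; each meets A ∖ {ξ}, so x IS a limit point.
Collecting: A' = {μ, ξ}.


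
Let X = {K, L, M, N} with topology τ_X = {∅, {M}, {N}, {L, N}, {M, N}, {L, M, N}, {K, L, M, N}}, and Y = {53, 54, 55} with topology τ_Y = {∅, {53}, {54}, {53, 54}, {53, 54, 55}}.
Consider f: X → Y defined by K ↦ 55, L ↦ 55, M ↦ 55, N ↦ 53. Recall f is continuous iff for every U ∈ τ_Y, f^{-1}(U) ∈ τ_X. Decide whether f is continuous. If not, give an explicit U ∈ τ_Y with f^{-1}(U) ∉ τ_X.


f IS continuous.

Compute f^{-1}(U) for each U ∈ τ_Y:
  U = ∅: f^{-1}(U) = ∅ ∈ τ_X ✓.
  U = {53}: f^{-1}(U) = {N} ∈ τ_X ✓.
  U = {54}: f^{-1}(U) = ∅ ∈ τ_X ✓.
  U = {53, 54}: f^{-1}(U) = {N} ∈ τ_X ✓.
  U = {53, 54, 55}: f^{-1}(U) = {K, L, M, N} ∈ τ_X ✓.
Every preimage lies in τ_X, so f IS continuous.


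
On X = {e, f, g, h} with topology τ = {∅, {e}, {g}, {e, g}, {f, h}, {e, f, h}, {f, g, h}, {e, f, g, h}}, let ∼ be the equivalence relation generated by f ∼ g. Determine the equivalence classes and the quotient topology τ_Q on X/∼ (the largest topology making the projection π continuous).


X/∼ = {[e], [f=g], [h]}; |τ_Q| = 4.

Equivalence classes: [e], [f=g], [h].
Quotient map π: X → X/∼ sends e ↦ [e], f ↦ [f=g], g ↦ [f=g], h ↦ [h].
For each subset V ⊆ X/∼, compute π^{-1}(V) ⊆ X and check whether π^{-1}(V) ∈ τ. V is open in τ_Q iff π^{-1}(V) ∈ τ.
  V = {}: π^{-1}(V) = ∅ ∈ τ ✓.
  V = {[e]}: π^{-1}(V) = {e} ∈ τ ✓.
  V = {[f=g]}: π^{-1}(V) = {f, g} ∉ τ ✗.
  V = {[e], [f=g]}: π^{-1}(V) = {e, f, g} ∉ τ ✗.
  V = {[h]}: π^{-1}(V) = {h} ∉ τ ✗.
  V = {[e], [h]}: π^{-1}(V) = {e, h} ∉ τ ✗.
  V = {[f=g], [h]}: π^{-1}(V) = {f, g, h} ∈ τ ✓.
  V = {[e], [f=g], [h]}: π^{-1}(V) = {e, f, g, h} ∈ τ ✓.
Open sets in the quotient: τ_Q = {{}, {[e]}, {[f=g], [h]}, {[e], [f=g], [h]}} (4 elements).


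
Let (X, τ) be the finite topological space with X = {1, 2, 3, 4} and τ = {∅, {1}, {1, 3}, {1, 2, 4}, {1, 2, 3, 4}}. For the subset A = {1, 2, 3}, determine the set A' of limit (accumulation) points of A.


A' = {2, 3, 4}

For each x ∈ X, list the open sets U ∈ τ with x ∈ U, then check whether U ∩ (A ∖ {x}) ≠ ∅ for every such U.
  x = 1: open {1} ∋ x has {1} ∩ (A ∖ {1}) = ∅, so x is NOT a limit point.
  x = 2: opens ∋ x are {1, 2, 4}, {1, 2, 3, 4}; each meets A ∖ {2}, so x IS a limit point.
  x = 3: opens ∋ x are {1, 3}, {1, 2, 3, 4}; each meets A ∖ {3}, so x IS a limit point.
  x = 4: opens ∋ x are {1, 2, 4}, {1, 2, 3, 4}; each meets A ∖ {4}, so x IS a limit point.
Collecting: A' = {2, 3, 4}.


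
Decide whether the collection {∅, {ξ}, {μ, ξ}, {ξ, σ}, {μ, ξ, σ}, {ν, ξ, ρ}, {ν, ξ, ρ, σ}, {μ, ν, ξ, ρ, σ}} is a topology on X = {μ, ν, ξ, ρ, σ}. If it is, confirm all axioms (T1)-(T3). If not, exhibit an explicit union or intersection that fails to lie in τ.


τ is NOT a topology on X.

Axiom (T1): ∅ ∈ τ? Yes; X ∈ τ? Yes.
Axiom (T2/T3): check pairwise unions and intersections of members of τ.
Counterexample for (T2): {μ, ξ} ∪ {ν, ξ, ρ} = {μ, ν, ξ, ρ} ∉ τ. Therefore τ is NOT a topology.


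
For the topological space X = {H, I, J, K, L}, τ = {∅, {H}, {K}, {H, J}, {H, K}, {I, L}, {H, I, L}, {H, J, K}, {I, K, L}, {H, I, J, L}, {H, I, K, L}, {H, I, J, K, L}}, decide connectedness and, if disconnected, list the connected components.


(X, τ) is disconnected; components = [{K}, {H, J}, {I, L}].

Find clopen sets (U ∈ τ with X ∖ U ∈ τ):
  U = ∅, X ∖ U = {H, I, J, K, L} — both open, so U is clopen.
  U = {K}, X ∖ U = {H, I, J, L} — both open, so U is clopen.
  U = {H, J}, X ∖ U = {I, K, L} — both open, so U is clopen.
  U = {I, L}, X ∖ U = {H, J, K} — both open, so U is clopen.
  U = {H, J, K}, X ∖ U = {I, L} — both open, so U is clopen.
  U = {I, K, L}, X ∖ U = {H, J} — both open, so U is clopen.
  U = {H, I, J, L}, X ∖ U = {K} — both open, so U is clopen.
  U = {H, I, J, K, L}, X ∖ U = ∅ — both open, so U is clopen.
Nontrivial clopen(s) exist: e.g. {H, J, K}. So (X, τ) is disconnected.
Compute connected components by grouping points that agree on all clopens:
  component: {K}
  component: {H, J}
  component: {I, L}


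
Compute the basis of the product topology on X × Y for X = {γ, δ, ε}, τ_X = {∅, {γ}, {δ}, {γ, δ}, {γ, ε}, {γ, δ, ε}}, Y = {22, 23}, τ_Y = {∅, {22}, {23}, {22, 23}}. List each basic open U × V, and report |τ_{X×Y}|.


Basis B = {∅ × ∅, {γ} × {22}, {γ} × {23}, {δ} × {22}, {δ} × {23}, {γ} × {22, 23}, {γ, δ} × {22}, {γ, ε} × {22}, {γ, δ} × {23}, {γ, ε} × {23}, {δ} × {22, 23}, {γ, δ, ε} × {22}, {γ, δ, ε} × {23}, {γ, δ} × {22, 23}, {γ, ε} × {22, 23}, {γ, δ, ε} × {22, 23}}; |τ_{X×Y}| = 36.

Enumerate products U × V with U ∈ τ_X, V ∈ τ_Y (deduplicated):
  ∅ × ∅ = {} (∅)
  {γ} × {22} = {(γ,22)}
  {γ} × {23} = {(γ,23)}
  {δ} × {22} = {(δ,22)}
  {δ} × {23} = {(δ,23)}
  {γ} × {22, 23} = {(γ,22), (γ,23)}
  {γ, δ} × {22} = {(γ,22), (δ,22)}
  {γ, ε} × {22} = {(γ,22), (ε,22)}
  {γ, δ} × {23} = {(γ,23), (δ,23)}
  {γ, ε} × {23} = {(γ,23), (ε,23)}
  {δ} × {22, 23} = {(δ,22), (δ,23)}
  {γ, δ, ε} × {22} = {(γ,22), (δ,22), (ε,22)}
  {γ, δ, ε} × {23} = {(γ,23), (δ,23), (ε,23)}
  {γ, δ} × {22, 23} = {(γ,22), (γ,23), (δ,22), (δ,23)}
  {γ, ε} × {22, 23} = {(γ,22), (γ,23), (ε,22), (ε,23)}
  {γ, δ, ε} × {22, 23} = {(γ,22), (γ,23), (δ,22), (δ,23), (ε,22), (ε,23)}
These 16 distinct sets form the basis B.
Close under arbitrary unions to get τ_{X×Y}; counting gives |τ_{X×Y}| = 36.


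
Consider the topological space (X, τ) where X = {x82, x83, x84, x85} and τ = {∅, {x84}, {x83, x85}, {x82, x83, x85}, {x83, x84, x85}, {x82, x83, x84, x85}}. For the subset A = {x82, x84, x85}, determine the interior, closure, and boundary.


int(A) = {x84}, cl(A) = {x82, x83, x84, x85}, ∂A = {x82, x83, x85}.

Closed sets in (X, τ) are complements of opens:
  closed(X, τ) = {∅, {x82}, {x84}, {x82, x84}, {x82, x83, x85}, {x82, x83, x84, x85}}.
int(A) = ⋃ {U ∈ τ : U ⊆ A}. Opens contained in A: ∅, {x84}.
Taking the union of these: int(A) = {x84}.
cl(A) = ⋂ {C closed : A ⊆ C}. Closed sets containing A: {x82, x83, x84, x85}.
Intersecting these: cl(A) = {x82, x83, x84, x85}.
∂A = cl(A) ∖ int(A) = {x82, x83, x84, x85} ∖ {x84} = {x82, x83, x85}.


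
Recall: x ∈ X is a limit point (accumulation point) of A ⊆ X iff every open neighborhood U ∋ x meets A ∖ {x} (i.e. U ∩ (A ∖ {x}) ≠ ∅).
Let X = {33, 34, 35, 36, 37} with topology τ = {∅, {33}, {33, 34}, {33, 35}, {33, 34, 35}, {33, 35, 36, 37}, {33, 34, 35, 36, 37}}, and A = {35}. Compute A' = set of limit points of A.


A' = {36, 37}

For each x ∈ X, list the open sets U ∈ τ with x ∈ U, then check whether U ∩ (A ∖ {x}) ≠ ∅ for every such U.
  x = 33: open {33} ∋ x has {33} ∩ (A ∖ {33}) = ∅, so x is NOT a limit point.
  x = 34: open {33, 34} ∋ x has {33, 34} ∩ (A ∖ {34}) = ∅, so x is NOT a limit point.
  x = 35: open {33, 35} ∋ x has {33, 35} ∩ (A ∖ {35}) = ∅, so x is NOT a limit point.
  x = 36: opens ∋ x are {33, 35, 36, 37}, {33, 34, 35, 36, 37}; each meets A ∖ {36}, so x IS a limit point.
  x = 37: opens ∋ x are {33, 35, 36, 37}, {33, 34, 35, 36, 37}; each meets A ∖ {37}, so x IS a limit point.
Collecting: A' = {36, 37}.


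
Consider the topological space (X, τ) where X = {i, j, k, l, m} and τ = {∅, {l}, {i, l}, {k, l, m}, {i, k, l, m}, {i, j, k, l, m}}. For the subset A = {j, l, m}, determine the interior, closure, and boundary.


int(A) = {l}, cl(A) = {i, j, k, l, m}, ∂A = {i, j, k, m}.

Closed sets in (X, τ) are complements of opens:
  closed(X, τ) = {∅, {j}, {i, j}, {j, k, m}, {i, j, k, m}, {i, j, k, l, m}}.
int(A) = ⋃ {U ∈ τ : U ⊆ A}. Opens contained in A: ∅, {l}.
Taking the union of these: int(A) = {l}.
cl(A) = ⋂ {C closed : A ⊆ C}. Closed sets containing A: {i, j, k, l, m}.
Intersecting these: cl(A) = {i, j, k, l, m}.
∂A = cl(A) ∖ int(A) = {i, j, k, l, m} ∖ {l} = {i, j, k, m}.


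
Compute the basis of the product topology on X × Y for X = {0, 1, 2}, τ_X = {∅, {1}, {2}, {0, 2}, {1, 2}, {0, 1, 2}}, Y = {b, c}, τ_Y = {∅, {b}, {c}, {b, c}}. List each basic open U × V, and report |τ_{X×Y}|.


Basis B = {∅ × ∅, {1} × {b}, {1} × {c}, {2} × {b}, {2} × {c}, {0, 2} × {b}, {0, 2} × {c}, {1} × {b, c}, {1, 2} × {b}, {1, 2} × {c}, {2} × {b, c}, {0, 1, 2} × {b}, {0, 1, 2} × {c}, {0, 2} × {b, c}, {1, 2} × {b, c}, {0, 1, 2} × {b, c}}; |τ_{X×Y}| = 36.

Enumerate products U × V with U ∈ τ_X, V ∈ τ_Y (deduplicated):
  ∅ × ∅ = {} (∅)
  {1} × {b} = {(1,b)}
  {1} × {c} = {(1,c)}
  {2} × {b} = {(2,b)}
  {2} × {c} = {(2,c)}
  {0, 2} × {b} = {(0,b), (2,b)}
  {0, 2} × {c} = {(0,c), (2,c)}
  {1} × {b, c} = {(1,b), (1,c)}
  {1, 2} × {b} = {(1,b), (2,b)}
  {1, 2} × {c} = {(1,c), (2,c)}
  {2} × {b, c} = {(2,b), (2,c)}
  {0, 1, 2} × {b} = {(0,b), (1,b), (2,b)}
  {0, 1, 2} × {c} = {(0,c), (1,c), (2,c)}
  {0, 2} × {b, c} = {(0,b), (0,c), (2,b), (2,c)}
  {1, 2} × {b, c} = {(1,b), (1,c), (2,b), (2,c)}
  {0, 1, 2} × {b, c} = {(0,b), (0,c), (1,b), (1,c), (2,b), (2,c)}
These 16 distinct sets form the basis B.
Close under arbitrary unions to get τ_{X×Y}; counting gives |τ_{X×Y}| = 36.


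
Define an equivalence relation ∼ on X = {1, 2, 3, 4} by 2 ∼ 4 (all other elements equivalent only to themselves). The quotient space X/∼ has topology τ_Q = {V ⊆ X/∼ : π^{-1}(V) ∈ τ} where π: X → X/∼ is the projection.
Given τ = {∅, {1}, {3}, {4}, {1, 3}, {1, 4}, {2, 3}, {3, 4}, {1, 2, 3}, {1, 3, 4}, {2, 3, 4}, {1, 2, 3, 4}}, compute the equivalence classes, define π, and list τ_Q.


X/∼ = {[1], [2=4], [3]}; |τ_Q| = 6.

Equivalence classes: [1], [2=4], [3].
Quotient map π: X → X/∼ sends 1 ↦ [1], 2 ↦ [2=4], 3 ↦ [3], 4 ↦ [2=4].
For each subset V ⊆ X/∼, compute π^{-1}(V) ⊆ X and check whether π^{-1}(V) ∈ τ. V is open in τ_Q iff π^{-1}(V) ∈ τ.
  V = {}: π^{-1}(V) = ∅ ∈ τ ✓.
  V = {[1]}: π^{-1}(V) = {1} ∈ τ ✓.
  V = {[2=4]}: π^{-1}(V) = {2, 4} ∉ τ ✗.
  V = {[1], [2=4]}: π^{-1}(V) = {1, 2, 4} ∉ τ ✗.
  V = {[3]}: π^{-1}(V) = {3} ∈ τ ✓.
  V = {[1], [3]}: π^{-1}(V) = {1, 3} ∈ τ ✓.
  V = {[2=4], [3]}: π^{-1}(V) = {2, 3, 4} ∈ τ ✓.
  V = {[1], [2=4], [3]}: π^{-1}(V) = {1, 2, 3, 4} ∈ τ ✓.
Open sets in the quotient: τ_Q = {{}, {[1]}, {[3]}, {[1], [3]}, {[2=4], [3]}, {[1], [2=4], [3]}} (6 elements).


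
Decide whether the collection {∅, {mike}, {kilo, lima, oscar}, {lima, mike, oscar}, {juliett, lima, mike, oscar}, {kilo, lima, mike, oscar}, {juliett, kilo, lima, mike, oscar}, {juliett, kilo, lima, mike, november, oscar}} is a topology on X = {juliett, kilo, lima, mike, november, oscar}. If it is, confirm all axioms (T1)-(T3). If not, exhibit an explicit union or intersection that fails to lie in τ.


τ is NOT a topology on X.

Axiom (T1): ∅ ∈ τ? Yes; X ∈ τ? Yes.
Axiom (T2/T3): check pairwise unions and intersections of members of τ.
Counterexample for (T3): {kilo, lima, oscar} ∩ {lima, mike, oscar} = {lima, oscar} ∉ τ. Therefore τ is NOT a topology.
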